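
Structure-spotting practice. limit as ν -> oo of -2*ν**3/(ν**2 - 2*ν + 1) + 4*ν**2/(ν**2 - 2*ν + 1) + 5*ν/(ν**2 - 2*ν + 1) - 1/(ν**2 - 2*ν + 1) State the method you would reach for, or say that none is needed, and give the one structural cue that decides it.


Best approach: dominant-term comparison — as ν grows, only the highest-degree terms matter — compare leading terms and read the limit off. As a single quotient, the ∞/∞ shape would yield to repeated differentiation as well — the growth comparison gets there in one look.


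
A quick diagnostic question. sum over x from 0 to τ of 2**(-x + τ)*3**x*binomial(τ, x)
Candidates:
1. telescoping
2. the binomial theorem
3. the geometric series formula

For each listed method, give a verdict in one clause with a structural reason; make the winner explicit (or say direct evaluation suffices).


Verdict: the binomial theorem — binomial coefficients against complementary powers of 3 and 2: recognize the binomial expansion and resum.
- telescoping — computed from the summand as displayed, the partial sums build up without the pairwise collapse telescoping exploits.
- the binomial theorem — applicable, and directly so.
- the geometric series formula: the ratio of consecutive terms depends on the index.


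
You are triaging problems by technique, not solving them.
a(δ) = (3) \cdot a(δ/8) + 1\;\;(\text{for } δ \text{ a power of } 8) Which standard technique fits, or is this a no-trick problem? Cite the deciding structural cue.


Best approach: the master substitution — the argument contracts 8-fold per step: reindex δ exponentially and solve the linear recurrence in the new index.


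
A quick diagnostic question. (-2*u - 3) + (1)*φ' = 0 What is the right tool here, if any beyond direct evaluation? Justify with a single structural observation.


Method: no special technique — solved for the derivative, φ never appears on the right — this is a direct integration in u, not a differential-equations problem at heart.


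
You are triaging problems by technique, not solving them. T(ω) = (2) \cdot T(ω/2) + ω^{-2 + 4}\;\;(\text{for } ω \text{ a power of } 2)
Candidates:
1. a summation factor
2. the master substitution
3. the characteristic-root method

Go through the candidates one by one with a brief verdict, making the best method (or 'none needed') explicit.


Diagnosis: the master substitution — treat m = log base 2 of ω as the new clock: one recursion step advances m by one while ω scales by 2.
- a summation factor: the recursion divides its index rather than shifting it — there is no previous-term chain for a summation factor to telescope.
- the master substitution — applies; the problem has the shape this method handles.
- the characteristic-root method: the recursion divides its index rather than shifting it — outside the constant-shift family the root method covers.


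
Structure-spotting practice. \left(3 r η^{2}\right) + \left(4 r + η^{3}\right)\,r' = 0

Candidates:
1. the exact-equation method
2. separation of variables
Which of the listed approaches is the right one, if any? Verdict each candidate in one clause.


Diagnosis: the exact-equation method — this form is already the differential of something: the matching mixed partials of 3 r η^{2} and 4 r + η^{3} prove it.
- the exact-equation method — a fit — the right tool for this form.
- separation of variables: no division isolates the independent variable from the unknown.


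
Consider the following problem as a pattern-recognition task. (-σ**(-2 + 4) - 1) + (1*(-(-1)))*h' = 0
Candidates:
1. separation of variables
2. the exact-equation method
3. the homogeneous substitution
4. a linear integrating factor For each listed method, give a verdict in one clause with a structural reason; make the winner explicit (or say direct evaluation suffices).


Verdict: no special technique — solved for the derivative, no h appears — this is antidifferentiation in σ wearing ODE clothing.
- separation of variables: any separation here is vacuous (nothing depends on the unknown); direct integration is the honest label.
- the exact-equation method — the unknown never enters the equation — exactness holds emptily, with nothing for the method to add.
- the homogeneous substitution: the ratio of the variables does not determine the slope.
- a linear integrating factor — the linear template holds only trivially here (the unknown is absent, so the coefficient is zero) — the method is not the natural label.


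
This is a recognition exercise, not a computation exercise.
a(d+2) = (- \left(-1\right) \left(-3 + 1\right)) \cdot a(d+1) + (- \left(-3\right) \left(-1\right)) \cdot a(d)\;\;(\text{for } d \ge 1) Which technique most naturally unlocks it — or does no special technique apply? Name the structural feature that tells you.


Best approach: the characteristic-root method — shift-invariance with fixed coefficients calls for exponential trials; the characteristic polynomial finds every r^d.


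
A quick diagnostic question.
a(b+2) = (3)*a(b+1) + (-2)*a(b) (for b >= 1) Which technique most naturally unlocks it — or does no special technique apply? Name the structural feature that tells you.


Verdict: the characteristic-root method — fixed numeric weights on consecutive terms and no forcing term added: the root method in its home territory.


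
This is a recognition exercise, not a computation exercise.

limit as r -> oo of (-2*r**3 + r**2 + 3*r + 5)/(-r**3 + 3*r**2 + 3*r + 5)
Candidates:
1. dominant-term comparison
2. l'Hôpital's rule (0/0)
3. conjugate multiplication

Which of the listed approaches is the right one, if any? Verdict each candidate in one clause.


Method: dominant-term comparison — as r grows, only the highest-degree terms matter — compare leading terms and read the limit off.
- dominant-term comparison: yes — fits the structure here.
- l'Hôpital's rule (0/0) — viewed as a single quotient this runs to ∞/∞, not the 0/0 clash this candidate addresses; an at-infinity variant of the rule would resolve it, but comparing leading growth reads the answer without differentiating.
- conjugate multiplication — rationalization has no target — no divergent radical difference appears.


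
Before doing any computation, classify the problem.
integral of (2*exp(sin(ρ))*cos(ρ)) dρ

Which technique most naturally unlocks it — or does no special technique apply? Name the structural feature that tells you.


Verdict: u-substitution — collected, the integrand has one factor that is, up to a constant, the derivative of an inner expression the rest depends on — substitute for that inner expression.


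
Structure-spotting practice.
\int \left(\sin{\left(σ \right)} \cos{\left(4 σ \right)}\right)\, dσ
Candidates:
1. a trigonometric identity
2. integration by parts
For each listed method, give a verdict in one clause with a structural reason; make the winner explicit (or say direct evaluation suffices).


Best approach: a trigonometric identity — distinct frequencies under one product (\sin{\left(σ \right)} \cos{\left(4 σ \right)}): the product-to-sum identity is the systematic route to an integrable form.
- a trigonometric identity: yes — fits the structure here.
- integration by parts — not the fit here: there is no polynomial factor to ladder down — parts can still close the trigonometric product by recursion, though the identity rewrite is the direct route.


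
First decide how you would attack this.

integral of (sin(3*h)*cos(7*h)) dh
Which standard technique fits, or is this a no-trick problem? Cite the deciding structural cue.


Method: a trigonometric identity — mixed-frequency products such as sin(3*h)*cos(7*h) are designed for the product-to-sum formula.


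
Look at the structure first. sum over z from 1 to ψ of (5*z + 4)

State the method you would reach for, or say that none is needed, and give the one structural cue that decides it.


Best approach: no special technique — every summand is a constant multiple of a power of z — apply the standard power-sum identities one degree at a time.


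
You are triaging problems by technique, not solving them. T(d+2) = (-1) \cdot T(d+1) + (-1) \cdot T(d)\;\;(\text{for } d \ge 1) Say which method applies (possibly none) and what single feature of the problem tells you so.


Technique: the characteristic-root method — because shifting d leaves the equation's coefficients unchanged, exponential trials reduce it to algebra.


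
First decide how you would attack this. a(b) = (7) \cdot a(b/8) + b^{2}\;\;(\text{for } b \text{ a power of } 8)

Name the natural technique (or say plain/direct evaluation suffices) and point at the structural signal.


Technique: the master substitution — the argument shrinks by the factor 8, so measure the index on a logarithmic scale and the recursion becomes a shift.


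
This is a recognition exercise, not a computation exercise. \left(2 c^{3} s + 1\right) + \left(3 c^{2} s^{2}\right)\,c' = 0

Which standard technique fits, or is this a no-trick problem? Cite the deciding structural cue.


Diagnosis: the exact-equation method — 2 c^{3} s + 1 and 3 c^{2} s^{2} pass the exactness check on the nose, so no integrating factor in s or c is needed at all.


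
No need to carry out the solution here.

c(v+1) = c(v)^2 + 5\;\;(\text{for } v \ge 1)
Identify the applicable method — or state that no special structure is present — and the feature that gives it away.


Technique: no special technique — the sequence value feeds back through itself nonlinearly — linear superposition fails, and every superposition-based closed form fails with it.


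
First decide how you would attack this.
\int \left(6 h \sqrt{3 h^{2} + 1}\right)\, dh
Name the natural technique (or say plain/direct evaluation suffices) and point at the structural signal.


Verdict: u-substitution — gathered as a product, the integrand carries the factor 6 h — up to a constant, the derivative of the inner expression 3 h^{2} + 1 — so u = 3 h^{2} + 1 collapses the integral.


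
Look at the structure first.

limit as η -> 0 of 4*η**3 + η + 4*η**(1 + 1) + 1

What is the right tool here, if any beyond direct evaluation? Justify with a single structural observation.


Best approach: no special technique — no vanishing denominator and no indeterminate clash at the point — evaluation is immediate.


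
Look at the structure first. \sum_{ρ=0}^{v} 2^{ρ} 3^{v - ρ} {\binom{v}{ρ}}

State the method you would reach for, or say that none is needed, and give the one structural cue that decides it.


Technique: the binomial theorem — the binomial coefficients weight matched powers of 2 and 3, which is exactly the expansion of a binomial power.


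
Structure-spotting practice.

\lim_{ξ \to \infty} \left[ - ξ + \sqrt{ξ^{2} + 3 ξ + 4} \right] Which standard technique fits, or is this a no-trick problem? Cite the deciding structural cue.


Technique: conjugate multiplication — an infinity-minus-infinity difference with a surviving radical — multiply by the conjugate to cancel the divergence.


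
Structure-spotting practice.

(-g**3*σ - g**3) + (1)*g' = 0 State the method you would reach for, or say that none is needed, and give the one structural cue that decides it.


Verdict: separation of variables — all dependence on the two variables factors apart, the defining separable shape.


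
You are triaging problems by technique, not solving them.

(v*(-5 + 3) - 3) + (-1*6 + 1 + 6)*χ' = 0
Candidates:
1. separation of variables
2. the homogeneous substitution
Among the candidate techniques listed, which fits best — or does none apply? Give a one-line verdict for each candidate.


Method: no special technique — the slope is a pure function of v; integrate both sides and be done.
- separation of variables — any separation here is vacuous (nothing depends on the unknown); direct integration is the honest label.
- the homogeneous substitution: solved for the derivative, the right side changes under joint scaling of the two variables.


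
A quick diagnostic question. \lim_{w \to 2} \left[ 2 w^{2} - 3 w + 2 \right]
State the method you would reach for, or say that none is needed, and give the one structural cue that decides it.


Best approach: no special technique — the function is continuous at 2; evaluation is itself the limit, no machinery required.


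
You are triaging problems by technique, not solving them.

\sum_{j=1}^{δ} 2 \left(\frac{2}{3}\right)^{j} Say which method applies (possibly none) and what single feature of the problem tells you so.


Technique: the geometric series formula — the ratio of consecutive terms is the constant \frac{2}{3}, independent of the index — a geometric sum.


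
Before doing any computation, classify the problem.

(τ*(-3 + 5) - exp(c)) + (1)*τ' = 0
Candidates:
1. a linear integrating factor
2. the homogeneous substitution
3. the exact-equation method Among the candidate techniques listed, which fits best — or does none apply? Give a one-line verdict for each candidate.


Technique: a linear integrating factor — τ appears only to the first power with coefficient (-3 + 5) — the classic integrating-factor setup.
- a linear integrating factor — yes — fits the structure here.
- the homogeneous substitution — rescaling both variables together changes the slope, so no ratio substitution collapses it.
- the exact-equation method — the mixed-partials test fails on this split — it is not an exact differential as presented.


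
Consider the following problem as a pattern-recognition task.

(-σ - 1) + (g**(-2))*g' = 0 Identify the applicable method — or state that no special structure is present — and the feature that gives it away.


Technique: separation of variables — all dependence on the two variables factors apart, the defining separable shape. The equation is exact as it stands too — a potential function exists — though separation reads the split structure directly.


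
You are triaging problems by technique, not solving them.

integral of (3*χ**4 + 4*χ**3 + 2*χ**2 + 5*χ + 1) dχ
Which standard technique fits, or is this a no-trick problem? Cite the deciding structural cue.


Verdict: no special technique — scan for structure and find none: constant multiples of powers of χ, integrate directly.


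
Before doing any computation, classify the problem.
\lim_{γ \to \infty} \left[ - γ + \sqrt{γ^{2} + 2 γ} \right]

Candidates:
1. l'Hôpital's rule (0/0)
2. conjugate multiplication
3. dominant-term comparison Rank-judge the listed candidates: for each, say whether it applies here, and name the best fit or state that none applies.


Technique: conjugate multiplication — an infinity-minus-infinity difference with a surviving radical — multiply by the conjugate to cancel the divergence.
- l'Hôpital's rule (0/0) — no quotient structure at all: the clash is ∞ minus ∞, which rationalizing converts into a tractable ratio.
- conjugate multiplication — applicable, and directly so.
- dominant-term comparison: this limit is not decided by comparing polynomial growth at infinity.


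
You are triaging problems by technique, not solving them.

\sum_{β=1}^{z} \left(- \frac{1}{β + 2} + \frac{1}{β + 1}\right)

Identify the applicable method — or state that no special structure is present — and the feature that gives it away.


Diagnosis: telescoping — the generic term is a one-step difference of \frac{1}{β + 1}, so partial sums shortcut to endpoint evaluation.


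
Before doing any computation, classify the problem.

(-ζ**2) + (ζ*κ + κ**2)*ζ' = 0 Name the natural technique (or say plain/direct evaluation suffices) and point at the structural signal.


Technique: the homogeneous substitution — the slope's numerator and denominator share total degree; set v = ζ/κ and the equation drops to separable form. A Bernoulli substitution after rearrangement (possibly exchanging dependent and independent variable) is a fair alternative; the homogeneous route works on the equation as it stands.


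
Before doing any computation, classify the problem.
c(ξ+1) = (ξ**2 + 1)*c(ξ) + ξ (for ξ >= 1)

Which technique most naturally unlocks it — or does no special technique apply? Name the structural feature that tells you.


Technique: a summation factor — the coefficient ξ**2 + 1 drifts with the index, so no fixed root exists; normalizing by the cumulative product telescopes it.


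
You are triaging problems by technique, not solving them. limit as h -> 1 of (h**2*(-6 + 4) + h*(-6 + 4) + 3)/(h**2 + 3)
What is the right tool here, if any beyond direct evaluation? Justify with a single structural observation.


Technique: no special technique — no denominator vanishes and nothing blows up at 1: direct substitution is the whole computation.


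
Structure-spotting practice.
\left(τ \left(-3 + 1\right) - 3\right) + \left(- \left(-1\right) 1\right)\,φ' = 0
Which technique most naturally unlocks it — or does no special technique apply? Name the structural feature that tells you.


Diagnosis: no special technique — with φ absent the equation is not coupled at all: direct integration in τ.


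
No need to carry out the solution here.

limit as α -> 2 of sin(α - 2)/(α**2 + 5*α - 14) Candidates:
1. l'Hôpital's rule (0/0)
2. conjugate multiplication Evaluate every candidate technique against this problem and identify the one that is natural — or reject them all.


Best approach: l'Hôpital's rule (0/0) — the 0/0 form at 2 is the signature situation for l'Hôpital's rule. A local series expansion at the point resolves it as well; the rule is the packaged version of that step.
- l'Hôpital's rule (0/0) — yes, a natural case for it.
- conjugate multiplication: there is no infinity-minus-infinity radical difference to rationalize.


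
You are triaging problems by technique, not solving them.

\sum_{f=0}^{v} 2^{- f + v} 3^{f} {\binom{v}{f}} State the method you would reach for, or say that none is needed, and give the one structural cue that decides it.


Verdict: the binomial theorem — the summand is term f of a binomial expansion in 3 and 2; the whole sum is a single power.


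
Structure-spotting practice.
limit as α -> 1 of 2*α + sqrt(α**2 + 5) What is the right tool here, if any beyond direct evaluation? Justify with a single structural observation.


Diagnosis: no special technique — the expression is continuous at the evaluation point — substitute directly; no indeterminate form appears.


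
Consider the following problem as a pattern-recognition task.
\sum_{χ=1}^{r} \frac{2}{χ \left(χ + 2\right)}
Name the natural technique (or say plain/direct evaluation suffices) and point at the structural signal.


Verdict: telescoping — \frac{2}{χ \left(χ + 2\right)} hides a difference of shifted reciprocals — decompose it and the middle of the sum vanishes.


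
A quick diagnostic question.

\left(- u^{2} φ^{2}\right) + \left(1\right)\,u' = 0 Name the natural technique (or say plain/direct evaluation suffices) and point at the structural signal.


Best approach: separation of variables — all dependence on the two variables factors apart, the defining separable shape.


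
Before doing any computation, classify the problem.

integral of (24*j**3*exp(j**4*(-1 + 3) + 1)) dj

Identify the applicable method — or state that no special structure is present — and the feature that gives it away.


Diagnosis: u-substitution — the only nontrivial dependence routes through (j**4*(-1 + 3) + 1), whose derivative supplies the leftover factor up to a constant multiple — u = (j**4*(-1 + 3) + 1) flattens it.


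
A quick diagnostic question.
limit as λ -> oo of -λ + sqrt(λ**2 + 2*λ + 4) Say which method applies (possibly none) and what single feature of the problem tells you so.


Verdict: conjugate multiplication — the difference sqrt(λ**2 + 2*λ + 4) - λ is an ∞ − ∞ stalemate; its conjugate partner breaks the tie.


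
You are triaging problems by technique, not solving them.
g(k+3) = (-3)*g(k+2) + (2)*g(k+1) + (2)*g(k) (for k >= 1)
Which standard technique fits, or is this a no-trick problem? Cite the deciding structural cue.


Diagnosis: the characteristic-root method — no index-dependence in the weights and nothing inhomogeneous: classic characteristic-equation setup.


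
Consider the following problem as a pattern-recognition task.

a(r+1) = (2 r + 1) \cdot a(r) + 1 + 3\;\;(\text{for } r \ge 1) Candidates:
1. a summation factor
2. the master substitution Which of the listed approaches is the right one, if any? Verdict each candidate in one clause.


Best approach: a summation factor — one step of memory with a weight 2 r + 1 that changes as the index grows — the summation-factor construction is built for this.
- a summation factor — applies; the problem has the shape this method handles.
- the master substitution: there is no divide-the-index recursive argument.


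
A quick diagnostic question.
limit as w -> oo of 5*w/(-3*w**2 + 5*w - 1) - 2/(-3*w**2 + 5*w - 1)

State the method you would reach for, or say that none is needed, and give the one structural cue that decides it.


Verdict: dominant-term comparison — divide through by the highest power of w; every lower-order term dies and the dominant terms decide the limit. Viewed as a single quotient this is an ∞/∞ form — an at-infinity application of l'Hôpital's rule would also resolve it; comparing leading growth reads the answer without differentiating.


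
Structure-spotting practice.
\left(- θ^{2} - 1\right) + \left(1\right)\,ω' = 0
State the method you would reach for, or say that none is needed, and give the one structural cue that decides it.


Technique: no special technique — solved for the derivative, ω never appears on the right — this is a direct integration in θ, not a differential-equations problem at heart.


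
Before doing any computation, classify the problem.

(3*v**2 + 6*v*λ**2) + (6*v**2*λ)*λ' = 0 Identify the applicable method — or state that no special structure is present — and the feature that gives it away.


Method: the exact-equation method — the compatibility test passes: the λ-derivative of 3*v**2 + 6*v*λ**2 matches the v-derivative of 6*v**2*λ, so integrate a potential.


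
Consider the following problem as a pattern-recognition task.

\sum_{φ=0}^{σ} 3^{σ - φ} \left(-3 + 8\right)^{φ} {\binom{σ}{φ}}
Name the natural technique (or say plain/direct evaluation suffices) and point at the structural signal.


Best approach: the binomial theorem — binomial coefficients against complementary powers of (-3 + 8) and 3: recognize the binomial expansion and resum.


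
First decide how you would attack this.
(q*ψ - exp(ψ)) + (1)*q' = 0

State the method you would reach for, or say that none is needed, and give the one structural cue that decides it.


Best approach: a linear integrating factor — q appears only to the first power with coefficient ψ — the classic integrating-factor setup.


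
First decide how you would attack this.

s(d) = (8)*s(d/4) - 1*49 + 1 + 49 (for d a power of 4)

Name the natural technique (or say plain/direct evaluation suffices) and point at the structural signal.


Best approach: the master substitution — the argument contracts 4-fold per step: reindex d exponentially and solve the linear recurrence in the new index.


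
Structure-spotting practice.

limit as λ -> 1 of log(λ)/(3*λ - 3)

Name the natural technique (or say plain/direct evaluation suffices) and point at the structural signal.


Technique: l'Hôpital's rule (0/0) — the 0/0 form at 1 is the signature situation for l'Hôpital's rule. One could equally expand both pieces locally and compare leading terms; the rule does that in one stroke.


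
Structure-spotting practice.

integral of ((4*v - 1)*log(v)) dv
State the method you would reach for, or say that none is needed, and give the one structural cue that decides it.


Verdict: integration by parts — take log(v) as the piece to differentiate: what remains is a power-rule integral in disguise.


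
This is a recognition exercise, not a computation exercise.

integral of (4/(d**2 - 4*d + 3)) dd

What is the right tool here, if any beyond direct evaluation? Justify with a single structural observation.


Diagnosis: partial fractions — a proper rational integrand over the factorable d**2 - 4*d + 3: partial fractions reduce it to elementary pieces.


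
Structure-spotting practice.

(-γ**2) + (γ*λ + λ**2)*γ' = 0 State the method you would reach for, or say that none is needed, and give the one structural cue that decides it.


Technique: the homogeneous substitution — scaling λ and γ together leaves the slope fixed — it depends only on γ/λ, so substitute the ratio. Suitably rearranged — at times with the variables' roles exchanged — this doubles as a Bernoulli equation; the homogeneous reading needs no such setup.


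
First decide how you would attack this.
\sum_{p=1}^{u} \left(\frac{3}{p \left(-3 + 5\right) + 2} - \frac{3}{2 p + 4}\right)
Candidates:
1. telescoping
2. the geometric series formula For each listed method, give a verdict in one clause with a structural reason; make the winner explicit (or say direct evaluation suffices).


Method: telescoping — this sum is a zipper: each term contributes \frac{3}{p \left(-3 + 5\right) + 2} and removes the next index's value, which the following term puts back, closing term by term.
- telescoping — yes, a natural case for it.
- the geometric series formula — the term-to-term ratio drifts with the index — the one thing the geometric formula cannot absorb.


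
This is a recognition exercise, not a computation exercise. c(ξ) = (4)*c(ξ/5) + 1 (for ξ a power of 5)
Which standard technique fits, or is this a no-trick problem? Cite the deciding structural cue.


Method: the master substitution — the index is divided (ξ/5), not shifted — substitute ξ = 5^m to straighten it into a shift recurrence.


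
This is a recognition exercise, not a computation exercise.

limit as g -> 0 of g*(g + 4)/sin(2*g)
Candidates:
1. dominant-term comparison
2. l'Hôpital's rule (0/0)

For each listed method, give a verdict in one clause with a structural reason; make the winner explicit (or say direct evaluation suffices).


Technique: l'Hôpital's rule (0/0) — plug in 0: top and bottom both hit zero, so differentiate each and retry. One could equally expand both pieces locally and compare leading terms; the rule does that in one stroke.
- dominant-term comparison: no dominant power emerges to decide the limit by degree comparison.
- l'Hôpital's rule (0/0) — applicable, and directly so.


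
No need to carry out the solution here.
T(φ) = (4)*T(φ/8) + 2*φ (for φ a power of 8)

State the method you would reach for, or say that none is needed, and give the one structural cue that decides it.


Technique: the master substitution — treat m = log base 8 of φ as the new clock: one recursion step advances m by one while φ scales by 8.


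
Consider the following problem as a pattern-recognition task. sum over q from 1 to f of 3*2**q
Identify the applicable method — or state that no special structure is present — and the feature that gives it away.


Diagnosis: the geometric series formula — the ratio of consecutive terms is the constant 2, independent of the index — a geometric sum.


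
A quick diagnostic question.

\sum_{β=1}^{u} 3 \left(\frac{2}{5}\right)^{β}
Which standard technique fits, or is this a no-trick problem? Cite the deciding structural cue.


Verdict: the geometric series formula — term-over-term division gives \frac{2}{5} every time — index-free ratio, geometric sum formula applies.


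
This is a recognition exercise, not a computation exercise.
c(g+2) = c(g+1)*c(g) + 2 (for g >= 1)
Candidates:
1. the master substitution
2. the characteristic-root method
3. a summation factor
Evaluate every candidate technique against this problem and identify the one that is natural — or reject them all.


Technique: no special technique — the recurrence is nonlinear in the sequence values; study it directly, no linear machinery applies.
- the master substitution — there is no divide-the-index recursive argument.
- the characteristic-root method — the recursion is nonlinear in the sequence values, so no linear-modes ansatz applies.
- a summation factor: the recursion is nonlinear — outside the first-order linear family a summation factor addresses.


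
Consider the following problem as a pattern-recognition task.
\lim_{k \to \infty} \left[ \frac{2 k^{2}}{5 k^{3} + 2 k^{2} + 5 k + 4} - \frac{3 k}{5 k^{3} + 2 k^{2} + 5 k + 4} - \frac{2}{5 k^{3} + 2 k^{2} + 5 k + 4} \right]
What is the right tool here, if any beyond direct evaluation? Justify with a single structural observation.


Technique: dominant-term comparison — divide through by the highest power of k; every lower-order term dies and the dominant terms decide the limit. Viewed as a single quotient this is an ∞/∞ form — an at-infinity application of l'Hôpital's rule would also resolve it; comparing leading growth reads the answer without differentiating.


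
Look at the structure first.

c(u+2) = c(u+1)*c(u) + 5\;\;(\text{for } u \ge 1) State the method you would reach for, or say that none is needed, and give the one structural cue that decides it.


Technique: no special technique — no ansatz, no master substitution, no summation factor survives the nonlinearity here.


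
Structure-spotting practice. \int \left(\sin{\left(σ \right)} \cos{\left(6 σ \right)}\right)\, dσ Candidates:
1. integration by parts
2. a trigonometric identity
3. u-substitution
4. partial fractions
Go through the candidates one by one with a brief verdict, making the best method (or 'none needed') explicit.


Technique: a trigonometric identity — two different frequencies multiply in \sin{\left(σ \right)} \cos{\left(6 σ \right)}; the product-to-sum formula separates them.
- integration by parts: not the natural route: no polynomial-kernel product appears — a recursive parts reduction of the trigonometric product exists, but the identity rewrite is direct.
- a trigonometric identity: yes — fits the structure here.
- u-substitution: no subexpression of the integrand pairs with its own derivative as a factor — individual terms may offer their own substitutions, but any change of variable covering the whole integral would have to be constructed from outside the expression.
- partial fractions — there is no rational-function structure to decompose.


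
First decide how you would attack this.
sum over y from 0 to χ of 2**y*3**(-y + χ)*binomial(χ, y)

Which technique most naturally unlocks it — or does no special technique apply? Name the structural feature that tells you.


Method: the binomial theorem — the summand is term y of a binomial expansion in 2 and 3; the whole sum is a single power.


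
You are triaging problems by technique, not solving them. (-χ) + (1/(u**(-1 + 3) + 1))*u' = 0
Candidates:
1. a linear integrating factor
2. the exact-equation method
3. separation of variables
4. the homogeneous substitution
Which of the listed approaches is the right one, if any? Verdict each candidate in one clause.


Method: separation of variables — the slope splits multiplicatively: χ carrying all χ-dependence times (u**(-1 + 3) + 1) carrying all u-dependence — separate and integrate.
- a linear integrating factor — the unknown enters nonlinearly (through a power, a denominator, or a transcendental function), which the linear integrating-factor recipe cannot absorb as-is — any repair would come from a preliminary substitution, not the factor.
- the exact-equation method: the cross-partial test holds only vacuously — each coefficient lives in its own variable, so the exactness machinery reads no structure the split form does not already show.
- separation of variables: a fit — the right tool for this form.
- the homogeneous substitution: solved for the derivative, the right side changes under joint scaling of the two variables.


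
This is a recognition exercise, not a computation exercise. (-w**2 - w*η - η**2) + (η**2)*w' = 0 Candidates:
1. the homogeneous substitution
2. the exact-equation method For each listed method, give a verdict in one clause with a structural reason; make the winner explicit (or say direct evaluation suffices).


Best approach: the homogeneous substitution — the slope's numerator and denominator have matching total degree, so it depends only on w/η and the ratio substitution collapses it.
- the homogeneous substitution — a fit — the right tool for this form.
- the exact-equation method — the cross partial derivatives disagree, so no single potential exists.


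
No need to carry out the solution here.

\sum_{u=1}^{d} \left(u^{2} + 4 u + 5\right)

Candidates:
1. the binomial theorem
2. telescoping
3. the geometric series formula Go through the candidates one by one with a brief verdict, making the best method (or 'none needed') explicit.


Best approach: no special technique — recognize the absence of structure: constant-multiple powers of u summed plainly, no special method required.
- the binomial theorem: there is no sum-raised-to-a-power identity hiding in these terms.
- telescoping — computed from the summand as displayed, the partial sums build up without the pairwise collapse telescoping exploits.
- the geometric series formula — there is no constant term-to-term ratio.


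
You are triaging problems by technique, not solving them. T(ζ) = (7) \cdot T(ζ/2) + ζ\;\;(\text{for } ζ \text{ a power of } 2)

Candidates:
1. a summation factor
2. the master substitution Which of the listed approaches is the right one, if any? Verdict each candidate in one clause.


Best approach: the master substitution — treat m = log base 2 of ζ as the new clock: one recursion step advances m by one while ζ scales by 2.
- a summation factor: the recursion divides its index rather than shifting it — there is no previous-term chain for a summation factor to telescope.
- the master substitution: applicable, and directly so.


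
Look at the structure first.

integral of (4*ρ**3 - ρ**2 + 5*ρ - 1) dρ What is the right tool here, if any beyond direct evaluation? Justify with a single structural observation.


Verdict: no special technique — every term is a constant multiple of a power of ρ; term-wise power-rule integration needs no preliminary transformation.


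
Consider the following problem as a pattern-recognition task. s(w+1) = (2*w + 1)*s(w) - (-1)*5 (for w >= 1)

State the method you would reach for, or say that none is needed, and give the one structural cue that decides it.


Technique: a summation factor — first-order, linear, moving coefficient 2*w + 1: the discrete analogue of an integrating factor handles it.


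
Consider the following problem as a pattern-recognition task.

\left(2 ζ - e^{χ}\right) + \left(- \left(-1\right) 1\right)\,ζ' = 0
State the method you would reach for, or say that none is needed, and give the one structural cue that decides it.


Method: a linear integrating factor — first power of ζ, nonzero forcing: the integrating-factor recipe applies verbatim with p = 2.


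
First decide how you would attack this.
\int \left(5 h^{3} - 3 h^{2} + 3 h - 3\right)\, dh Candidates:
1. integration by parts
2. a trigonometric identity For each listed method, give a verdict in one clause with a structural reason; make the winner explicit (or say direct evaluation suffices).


Diagnosis: no special technique — a term-by-term power-rule job in h; no substitution or rearrangement earns its keep here.
- integration by parts — splitting off a factor buys nothing — the integrand integrates directly without parts.
- a trigonometric identity: with no trigonometric functions present, identity rewriting has no target.


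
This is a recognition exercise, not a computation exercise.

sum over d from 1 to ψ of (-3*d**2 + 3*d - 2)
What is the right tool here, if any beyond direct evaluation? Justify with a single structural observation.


Method: no special technique — with only polynomial terms in d present, the classical sum-of-powers identities are all you need.


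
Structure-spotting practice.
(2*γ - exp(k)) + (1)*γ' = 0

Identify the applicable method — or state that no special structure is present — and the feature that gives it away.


Diagnosis: a linear integrating factor — the equation is linear in γ with coefficient 2; multiplying by the integrating factor exp(∫2) makes the left side a perfect derivative.


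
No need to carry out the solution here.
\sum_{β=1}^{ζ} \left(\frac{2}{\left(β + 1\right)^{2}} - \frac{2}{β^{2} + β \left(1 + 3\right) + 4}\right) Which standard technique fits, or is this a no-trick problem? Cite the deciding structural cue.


Diagnosis: telescoping — the generic term is a one-step difference of \frac{2}{\left(β + 1\right)^{2}}, so partial sums shortcut to endpoint evaluation.


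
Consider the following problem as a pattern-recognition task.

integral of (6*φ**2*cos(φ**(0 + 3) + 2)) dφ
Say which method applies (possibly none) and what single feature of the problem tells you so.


Verdict: u-substitution — collected, the integrand has one factor that is, up to a constant, the derivative of an inner expression the rest depends on — substitute for that inner expression.


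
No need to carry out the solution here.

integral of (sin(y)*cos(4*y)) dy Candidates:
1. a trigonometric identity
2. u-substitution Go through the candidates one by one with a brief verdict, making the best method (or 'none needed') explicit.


Best approach: a trigonometric identity — sin(y)*cos(4*y) is a beat pattern — rewrite the product as a sum of single-frequency waves before integrating.
- a trigonometric identity — applies; the problem has the shape this method handles.
- u-substitution: no subexpression of the integrand serves as a whole-integral substitution inner — individual terms may offer their own, but none carries its derivative as a factor of the full integrand; a working change of variable would have to be constructed from outside the expression.


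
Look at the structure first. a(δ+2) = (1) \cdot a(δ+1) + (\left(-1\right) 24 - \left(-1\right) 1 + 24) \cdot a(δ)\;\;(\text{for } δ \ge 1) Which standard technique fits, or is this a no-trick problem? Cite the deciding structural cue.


Best approach: the characteristic-root method — linear, homogeneous, constant coefficients: solutions of the form r^δ exist — find the roots of the characteristic polynomial.


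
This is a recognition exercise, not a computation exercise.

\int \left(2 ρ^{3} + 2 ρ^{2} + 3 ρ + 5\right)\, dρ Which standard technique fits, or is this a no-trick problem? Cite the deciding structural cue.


Method: no special technique — a term-by-term power-rule job in ρ; no substitution or rearrangement earns its keep here.


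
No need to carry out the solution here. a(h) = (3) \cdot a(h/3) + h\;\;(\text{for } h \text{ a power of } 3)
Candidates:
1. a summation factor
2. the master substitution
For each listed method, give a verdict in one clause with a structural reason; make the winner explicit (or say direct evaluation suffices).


Verdict: the master substitution — treat m = log base 3 of h as the new clock: one recursion step advances m by one while h scales by 3.
- a summation factor — the recursion divides its index rather than shifting it — there is no previous-term chain for a summation factor to telescope.
- the master substitution: applies; the problem has the shape this method handles.


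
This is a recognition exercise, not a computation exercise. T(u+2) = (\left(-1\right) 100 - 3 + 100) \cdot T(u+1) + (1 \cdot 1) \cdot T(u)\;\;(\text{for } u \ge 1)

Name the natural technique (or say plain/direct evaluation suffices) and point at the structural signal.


Best approach: the characteristic-root method — because shifting u leaves the equation's coefficients unchanged, exponential trials reduce it to algebra.
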